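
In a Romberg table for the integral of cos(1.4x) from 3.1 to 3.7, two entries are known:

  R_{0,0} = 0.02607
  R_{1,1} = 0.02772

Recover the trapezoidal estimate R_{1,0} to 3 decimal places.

From R_{1,1} = (4·R_{1,0} − R_{0,0})/3, solve for R_{1,0}:
4·R_{1,0} = 3·0.02772 + 0.02607 = 0.10923
R_{1,0} = 0.02731

0.027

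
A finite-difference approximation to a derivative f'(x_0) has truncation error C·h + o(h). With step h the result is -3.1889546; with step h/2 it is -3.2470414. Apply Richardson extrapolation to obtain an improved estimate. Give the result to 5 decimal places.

-3.30513

The leading error scales as h; refining by a factor of 2 reduces it by 2^1 = 2.
Extrapolated value = (2·A(h/2) − A(h)) / (2 − 1)
= (2·(-3.2470414) − (-3.1889546)) / 1
= -3.3051282 / 1 = -3.3051282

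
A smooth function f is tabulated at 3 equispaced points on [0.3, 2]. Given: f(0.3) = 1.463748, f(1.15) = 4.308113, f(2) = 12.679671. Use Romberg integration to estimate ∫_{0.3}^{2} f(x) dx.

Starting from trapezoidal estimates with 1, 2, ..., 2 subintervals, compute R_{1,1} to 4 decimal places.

8.8898

R_{0,0} (trapezoid, 1 panel, h=1.7000): 12.021906
R_{1,0} (trapezoid, 2 panels, h=0.8500): 9.672849
R_{1,1} = 9.672849 + (9.672849 − 12.021906)/3 = 8.889830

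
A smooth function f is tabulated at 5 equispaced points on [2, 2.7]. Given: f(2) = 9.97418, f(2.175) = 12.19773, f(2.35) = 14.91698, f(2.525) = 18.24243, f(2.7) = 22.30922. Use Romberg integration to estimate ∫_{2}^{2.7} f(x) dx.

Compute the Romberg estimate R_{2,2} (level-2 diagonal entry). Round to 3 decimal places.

R_{0,0} (trapezoid, 1 panel, h=0.7000): 11.29919
R_{1,0} (trapezoid, 2 panels, h=0.3500): 10.87054
R_{2,0} (trapezoid, 4 panels, h=0.1750): 10.76230
R_{1,1} = 10.87054 + (10.87054 − 11.29919)/3 = 10.72766
R_{2,1} = 10.76230 + (10.76230 − 10.87054)/3 = 10.72622
R_{2,2} = 10.72622 + (10.72622 − 10.72766)/15 = 10.72612

10.726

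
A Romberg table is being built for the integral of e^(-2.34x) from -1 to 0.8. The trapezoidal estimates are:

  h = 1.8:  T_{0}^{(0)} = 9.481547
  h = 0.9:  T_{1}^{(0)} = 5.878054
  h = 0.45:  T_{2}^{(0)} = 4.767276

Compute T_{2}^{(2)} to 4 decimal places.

4.3784

T_{1}^{(1)} = (4·5.878054 − 9.481547) / 3 = 4.676890
T_{2}^{(1)} = 4.767276 + (4.767276 − 5.878054)/3 = 4.397017
T_{2}^{(2)} = (16·4.397017 − 4.676890) / 15 = 4.378359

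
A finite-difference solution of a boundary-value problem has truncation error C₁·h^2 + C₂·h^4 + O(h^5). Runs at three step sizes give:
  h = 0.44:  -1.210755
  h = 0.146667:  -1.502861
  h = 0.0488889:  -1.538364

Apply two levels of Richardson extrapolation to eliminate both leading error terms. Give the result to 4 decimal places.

-1.5428

First eliminate the h^2 term (factor 3^2 = 9):
  B₁ = (9·(-1.502861) − (-1.210755))/8 = -1.539374
  B₂ = (9·(-1.538364) − (-1.502861))/8 = -1.542802
Then eliminate the h^4 term (factor 3^4 = 81):
  (81·(-1.542802) − (-1.539374))/80 = -1.542845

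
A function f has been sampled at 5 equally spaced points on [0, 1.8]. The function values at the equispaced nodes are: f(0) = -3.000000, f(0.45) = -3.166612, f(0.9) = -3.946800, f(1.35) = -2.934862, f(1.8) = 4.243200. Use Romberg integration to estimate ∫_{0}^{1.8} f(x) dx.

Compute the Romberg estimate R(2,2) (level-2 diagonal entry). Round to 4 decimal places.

R(0,0) (trapezoid, 1 panel, h=1.8000): 1.118880
R(1,0) (trapezoid, 2 panels, h=0.9000): -2.992680
R(2,0) (trapezoid, 4 panels, h=0.4500): -4.242003
R(1,1) = -2.992680 + (-2.992680 − 1.118880)/3 = -4.363200
R(2,1) = -4.242003 + (-4.242003 − (-2.992680))/3 = -4.658444
R(2,2) = -4.658444 + (-4.658444 − (-4.363200))/15 = -4.678127

-4.6781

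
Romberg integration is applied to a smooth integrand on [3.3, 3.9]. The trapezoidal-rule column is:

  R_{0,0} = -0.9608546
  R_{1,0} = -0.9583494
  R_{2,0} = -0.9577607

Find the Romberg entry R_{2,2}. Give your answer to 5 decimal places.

R_{1,1} = -0.9583494 + (-0.9583494 − (-0.9608546))/3 = -0.9575143
R_{2,1} = (4·(-0.9577607) − (-0.9583494)) / 3 = -0.9575645
R_{2,2} = (16·(-0.9575645) − (-0.9575143)) / 15 = -0.9575678
(Column j=1 coincides with Simpson's rule on the same nodes.)

-0.95757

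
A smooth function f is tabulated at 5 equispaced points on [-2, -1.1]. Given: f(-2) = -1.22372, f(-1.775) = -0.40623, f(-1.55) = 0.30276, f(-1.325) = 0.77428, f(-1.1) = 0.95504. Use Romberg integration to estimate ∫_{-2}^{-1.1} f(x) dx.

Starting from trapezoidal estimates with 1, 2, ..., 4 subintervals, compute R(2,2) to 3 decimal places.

0.135

R(0,0) (trapezoid, 1 panel, h=0.9000): -0.12091
R(1,0) (trapezoid, 2 panels, h=0.4500): 0.07579
R(2,0) (trapezoid, 4 panels, h=0.2250): 0.12071
R(1,1) = 0.07579 + (0.07579 − (-0.12091))/3 = 0.14136
R(2,1) = 0.12071 + (0.12071 − 0.07579)/3 = 0.13568
R(2,2) = 0.13568 + (0.13568 − 0.14136)/15 = 0.13530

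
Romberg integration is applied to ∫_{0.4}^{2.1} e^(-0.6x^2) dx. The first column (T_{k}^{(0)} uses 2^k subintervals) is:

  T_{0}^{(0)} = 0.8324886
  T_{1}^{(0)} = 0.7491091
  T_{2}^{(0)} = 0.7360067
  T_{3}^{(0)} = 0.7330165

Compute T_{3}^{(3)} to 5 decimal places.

0.73204

T_{1}^{(1)} = (4·0.7491091 − 0.8324886) / 3 = 0.7213159
T_{2}^{(1)} = 0.7360067 + (0.7360067 − 0.7491091)/3 = 0.7316392
T_{3}^{(1)} = 0.7330165 + (0.7330165 − 0.7360067)/3 = 0.7320198
T_{2}^{(2)} = (16·0.7316392 − 0.7213159) / 15 = 0.7323274
T_{3}^{(2)} = (16·0.7320198 − 0.7316392) / 15 = 0.7320452
T_{3}^{(3)} = 0.7320452 + (0.7320452 − 0.7323274)/63 = 0.7320407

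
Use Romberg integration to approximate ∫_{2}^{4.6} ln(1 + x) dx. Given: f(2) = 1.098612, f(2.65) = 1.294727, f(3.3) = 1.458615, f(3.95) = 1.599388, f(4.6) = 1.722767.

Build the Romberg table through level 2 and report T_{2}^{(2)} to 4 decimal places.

T_{0}^{(0)} (trapezoid, 1 panel, h=2.6000): 3.667793
T_{1}^{(0)} (trapezoid, 2 panels, h=1.3000): 3.730096
T_{2}^{(0)} (trapezoid, 4 panels, h=0.6500): 3.746223
T_{1}^{(1)} = 3.730096 + (3.730096 − 3.667793)/3 = 3.750864
T_{2}^{(1)} = 3.746223 + (3.746223 − 3.730096)/3 = 3.751599
T_{2}^{(2)} = 3.751599 + (3.751599 − 3.750864)/15 = 3.751648

3.7516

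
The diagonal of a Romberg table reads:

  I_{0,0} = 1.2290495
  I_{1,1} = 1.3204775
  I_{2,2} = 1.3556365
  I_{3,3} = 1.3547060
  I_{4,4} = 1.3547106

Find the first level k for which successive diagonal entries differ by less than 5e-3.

k = 3

|I_{1,1} − I_{0,0}| = 0.0914280 ≥ 5e-3
|I_{2,2} − I_{1,1}| = 0.0351590 ≥ 5e-3
|I_{3,3} − I_{2,2}| = 0.0009305 < 5e-3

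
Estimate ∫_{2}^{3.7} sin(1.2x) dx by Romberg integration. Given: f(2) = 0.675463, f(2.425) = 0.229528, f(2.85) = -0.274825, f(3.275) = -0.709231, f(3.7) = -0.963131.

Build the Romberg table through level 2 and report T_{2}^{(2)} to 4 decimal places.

T_{0}^{(0)} (trapezoid, 1 panel, h=1.7000): -0.244518
T_{1}^{(0)} (trapezoid, 2 panels, h=0.8500): -0.355860
T_{2}^{(0)} (trapezoid, 4 panels, h=0.4250): -0.381804
T_{1}^{(1)} = -0.355860 + (-0.355860 − (-0.244518))/3 = -0.392974
T_{2}^{(1)} = -0.381804 + (-0.381804 − (-0.355860))/3 = -0.390452
T_{2}^{(2)} = -0.390452 + (-0.390452 − (-0.392974))/15 = -0.390284

-0.3903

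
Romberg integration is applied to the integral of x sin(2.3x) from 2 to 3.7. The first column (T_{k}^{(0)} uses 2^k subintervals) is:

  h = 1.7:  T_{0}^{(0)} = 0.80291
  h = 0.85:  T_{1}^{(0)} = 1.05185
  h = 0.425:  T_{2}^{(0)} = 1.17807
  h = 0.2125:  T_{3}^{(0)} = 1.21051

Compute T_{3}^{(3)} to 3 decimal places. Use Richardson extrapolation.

T_{1}^{(1)} = 1.05185 + (1.05185 − 0.80291)/3 = 1.13483
T_{2}^{(1)} = (4·1.17807 − 1.05185) / 3 = 1.22014
T_{3}^{(1)} = 1.21051 + (1.21051 − 1.17807)/3 = 1.22132
T_{2}^{(2)} = (16·1.22014 − 1.13483) / 15 = 1.22583
T_{3}^{(2)} = 1.22132 + (1.22132 − 1.22014)/15 = 1.22140
T_{3}^{(3)} = 1.22140 + (1.22140 − 1.22583)/63 = 1.22133

1.221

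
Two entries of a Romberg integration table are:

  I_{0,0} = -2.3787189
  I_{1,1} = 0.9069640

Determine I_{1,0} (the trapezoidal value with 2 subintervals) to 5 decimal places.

From I_{1,1} = (4·I_{1,0} − I_{0,0})/3, solve for I_{1,0}:
4·I_{1,0} = 3·0.9069640 + (-2.3787189) = 0.3421731
I_{1,0} = 0.0855433

0.08554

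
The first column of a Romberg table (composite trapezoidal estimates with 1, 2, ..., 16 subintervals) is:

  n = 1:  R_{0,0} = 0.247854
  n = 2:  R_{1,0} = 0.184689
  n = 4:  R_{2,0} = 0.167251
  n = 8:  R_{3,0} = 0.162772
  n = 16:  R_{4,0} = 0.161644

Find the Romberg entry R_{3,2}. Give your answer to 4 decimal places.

0.1613

R_{2,1} = (4·0.167251 − 0.184689) / 3 = 0.161438
R_{3,1} = (4·0.162772 − 0.167251) / 3 = 0.161279
R_{3,2} = (16·0.161279 − 0.161438) / 15 = 0.161268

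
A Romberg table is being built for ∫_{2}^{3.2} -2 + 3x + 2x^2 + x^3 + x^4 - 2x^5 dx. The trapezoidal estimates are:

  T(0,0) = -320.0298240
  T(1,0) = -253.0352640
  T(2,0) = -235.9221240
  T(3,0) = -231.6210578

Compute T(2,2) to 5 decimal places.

-230.18534

T(1,1) = (4·(-253.0352640) − (-320.0298240)) / 3 = -230.7037440
T(2,1) = (4·(-235.9221240) − (-253.0352640)) / 3 = -230.2177440
T(2,2) = (16·(-230.2177440) − (-230.7037440)) / 15 = -230.1853440
(Column j=1 coincides with Simpson's rule on the same nodes.)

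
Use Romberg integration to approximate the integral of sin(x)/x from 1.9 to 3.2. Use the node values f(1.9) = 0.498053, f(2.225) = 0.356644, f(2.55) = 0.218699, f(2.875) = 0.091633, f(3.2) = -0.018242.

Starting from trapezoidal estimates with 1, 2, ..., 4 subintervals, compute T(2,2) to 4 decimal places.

0.2936

T(0,0) (trapezoid, 1 panel, h=1.3000): 0.311877
T(1,0) (trapezoid, 2 panels, h=0.6500): 0.298093
T(2,0) (trapezoid, 4 panels, h=0.3250): 0.294736
T(1,1) = 0.298093 + (0.298093 − 0.311877)/3 = 0.293498
T(2,1) = 0.294736 + (0.294736 − 0.298093)/3 = 0.293617
T(2,2) = 0.293617 + (0.293617 − 0.293498)/15 = 0.293625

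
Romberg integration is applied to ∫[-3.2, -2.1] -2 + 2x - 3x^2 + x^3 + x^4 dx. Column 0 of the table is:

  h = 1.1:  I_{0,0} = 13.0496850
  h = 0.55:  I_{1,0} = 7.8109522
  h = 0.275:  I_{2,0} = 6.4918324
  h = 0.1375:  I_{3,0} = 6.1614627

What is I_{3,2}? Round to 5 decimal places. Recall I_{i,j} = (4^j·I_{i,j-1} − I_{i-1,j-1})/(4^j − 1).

6.05129

I_{2,1} = (4·6.4918324 − 7.8109522) / 3 = 6.0521258
I_{3,1} = 6.1614627 + (6.1614627 − 6.4918324)/3 = 6.0513395
I_{3,2} = 6.0513395 + (6.0513395 − 6.0521258)/15 = 6.0512871
(Column j=1 coincides with Simpson's rule on the same nodes.)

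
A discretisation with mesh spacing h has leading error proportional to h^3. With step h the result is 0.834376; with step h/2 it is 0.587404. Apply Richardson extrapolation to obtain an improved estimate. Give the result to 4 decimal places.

The leading error scales as h^3; refining by a factor of 2 reduces it by 2^3 = 8.
Extrapolated value = (8·A(h/2) − A(h)) / (8 − 1)
= (8·0.587404 − 0.834376) / 7
= 3.864856 / 7 = 0.552122

0.5521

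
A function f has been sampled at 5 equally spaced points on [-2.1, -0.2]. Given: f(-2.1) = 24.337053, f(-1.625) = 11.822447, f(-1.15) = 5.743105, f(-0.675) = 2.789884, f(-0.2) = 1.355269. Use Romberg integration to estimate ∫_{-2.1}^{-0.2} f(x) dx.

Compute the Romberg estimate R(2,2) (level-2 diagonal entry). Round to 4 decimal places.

R(0,0) (trapezoid, 1 panel, h=1.9000): 24.407706
R(1,0) (trapezoid, 2 panels, h=0.9500): 17.659803
R(2,0) (trapezoid, 4 panels, h=0.4750): 15.770759
R(1,1) = 17.659803 + (17.659803 − 24.407706)/3 = 15.410502
R(2,1) = 15.770759 + (15.770759 − 17.659803)/3 = 15.141078
R(2,2) = 15.141078 + (15.141078 − 15.410502)/15 = 15.123116

15.1231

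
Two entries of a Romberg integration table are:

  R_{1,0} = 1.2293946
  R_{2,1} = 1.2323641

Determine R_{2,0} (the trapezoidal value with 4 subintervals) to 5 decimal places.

From R_{2,1} = (4·R_{2,0} − R_{1,0})/3, solve for R_{2,0}:
4·R_{2,0} = 3·1.2323641 + 1.2293946 = 4.9264869
R_{2,0} = 1.2316217

1.23162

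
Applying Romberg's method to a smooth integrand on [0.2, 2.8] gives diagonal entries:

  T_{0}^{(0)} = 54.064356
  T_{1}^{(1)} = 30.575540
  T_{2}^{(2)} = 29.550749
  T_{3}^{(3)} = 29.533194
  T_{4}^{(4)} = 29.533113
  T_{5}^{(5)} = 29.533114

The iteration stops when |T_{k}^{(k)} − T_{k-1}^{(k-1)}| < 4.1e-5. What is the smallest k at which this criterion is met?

k = 5

|T_{1}^{(1)} − T_{0}^{(0)}| = 23.488816 ≥ 4.1e-5
|T_{2}^{(2)} − T_{1}^{(1)}| = 1.024791 ≥ 4.1e-5
|T_{3}^{(3)} − T_{2}^{(2)}| = 0.017555 ≥ 4.1e-5
|T_{4}^{(4)} − T_{3}^{(3)}| = 0.000081 ≥ 4.1e-5
|T_{5}^{(5)} − T_{4}^{(4)}| = 0.000001 < 4.1e-5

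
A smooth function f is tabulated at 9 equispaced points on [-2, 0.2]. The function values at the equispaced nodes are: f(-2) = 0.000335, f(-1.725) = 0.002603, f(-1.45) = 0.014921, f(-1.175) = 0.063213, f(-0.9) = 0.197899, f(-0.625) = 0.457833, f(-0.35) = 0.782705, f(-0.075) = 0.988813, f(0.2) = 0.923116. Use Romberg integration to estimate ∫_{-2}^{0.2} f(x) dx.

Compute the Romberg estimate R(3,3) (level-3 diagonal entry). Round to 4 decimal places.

0.8211

R(0,0) (trapezoid, 1 panel, h=2.2000): 1.015796
R(1,0) (trapezoid, 2 panels, h=1.1000): 0.725587
R(2,0) (trapezoid, 4 panels, h=0.5500): 0.801488
R(3,0) (trapezoid, 8 panels, h=0.2750): 0.816671
R(1,1) = 0.725587 + (0.725587 − 1.015796)/3 = 0.628851
R(2,1) = 0.801488 + (0.801488 − 0.725587)/3 = 0.826788
R(3,1) = 0.816671 + (0.816671 − 0.801488)/3 = 0.821732
R(2,2) = 0.826788 + (0.826788 − 0.628851)/15 = 0.839984
R(3,2) = 0.821732 + (0.821732 − 0.826788)/15 = 0.821395
R(3,3) = 0.821395 + (0.821395 − 0.839984)/63 = 0.821100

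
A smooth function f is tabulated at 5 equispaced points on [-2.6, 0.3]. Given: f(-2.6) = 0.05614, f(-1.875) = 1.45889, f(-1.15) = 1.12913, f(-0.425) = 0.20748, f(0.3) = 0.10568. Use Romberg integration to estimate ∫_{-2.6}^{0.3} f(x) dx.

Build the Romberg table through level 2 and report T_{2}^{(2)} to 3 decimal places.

2.191

T_{0}^{(0)} (trapezoid, 1 panel, h=2.9000): 0.23464
T_{1}^{(0)} (trapezoid, 2 panels, h=1.4500): 1.75456
T_{2}^{(0)} (trapezoid, 4 panels, h=0.7250): 2.08540
T_{1}^{(1)} = 1.75456 + (1.75456 − 0.23464)/3 = 2.26120
T_{2}^{(1)} = 2.08540 + (2.08540 − 1.75456)/3 = 2.19568
T_{2}^{(2)} = 2.19568 + (2.19568 − 2.26120)/15 = 2.19131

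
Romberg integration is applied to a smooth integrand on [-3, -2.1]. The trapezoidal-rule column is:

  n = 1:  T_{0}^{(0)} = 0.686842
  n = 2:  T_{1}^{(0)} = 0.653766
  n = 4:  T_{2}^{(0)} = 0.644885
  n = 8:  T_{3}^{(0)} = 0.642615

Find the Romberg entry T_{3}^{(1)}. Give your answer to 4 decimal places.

0.6419

T_{3}^{(1)} = 0.642615 + (0.642615 − 0.644885)/3 = 0.641858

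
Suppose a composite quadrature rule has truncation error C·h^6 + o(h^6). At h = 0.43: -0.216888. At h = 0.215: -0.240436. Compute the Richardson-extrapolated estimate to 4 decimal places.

The leading error scales as h^6; refining by a factor of 2 reduces it by 2^6 = 64.
Extrapolated value = (64·A(h/2) − A(h)) / (64 − 1)
= (64·(-0.240436) − (-0.216888)) / 63
= -15.171016 / 63 = -0.240810

-0.2408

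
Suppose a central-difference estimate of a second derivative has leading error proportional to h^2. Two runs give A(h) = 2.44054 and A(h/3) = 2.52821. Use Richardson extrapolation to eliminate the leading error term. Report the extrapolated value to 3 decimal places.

The leading error scales as h^2; refining by a factor of 3 reduces it by 3^2 = 9.
Extrapolated value = (9·A(h/3) − A(h)) / (9 − 1)
= (9·2.52821 − 2.44054) / 8
= 20.31335 / 8 = 2.53917

2.539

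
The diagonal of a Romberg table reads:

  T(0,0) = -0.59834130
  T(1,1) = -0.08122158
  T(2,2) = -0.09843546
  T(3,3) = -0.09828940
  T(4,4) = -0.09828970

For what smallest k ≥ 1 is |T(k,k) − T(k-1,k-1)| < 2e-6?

|T(1,1) − T(0,0)| = 0.51711972 ≥ 2e-6
|T(2,2) − T(1,1)| = 0.01721388 ≥ 2e-6
|T(3,3) − T(2,2)| = 0.00014606 ≥ 2e-6
|T(4,4) − T(3,3)| = 0.00000030 < 2e-6

k = 4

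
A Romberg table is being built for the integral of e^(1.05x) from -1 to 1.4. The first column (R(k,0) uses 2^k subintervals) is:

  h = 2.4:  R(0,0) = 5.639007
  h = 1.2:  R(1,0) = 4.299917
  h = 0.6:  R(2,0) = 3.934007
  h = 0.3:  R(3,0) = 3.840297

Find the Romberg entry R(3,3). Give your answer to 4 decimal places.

3.8089

Richardson extrapolation on the trapezoidal column (denominator 4−1=3):
R(1,1) = 4.299917 + (4.299917 − 5.639007)/3 = 3.853554
R(2,1) = (4·3.934007 − 4.299917) / 3 = 3.812037
R(3,1) = 3.840297 + (3.840297 − 3.934007)/3 = 3.809060
R(2,2) = (16·3.812037 − 3.853554) / 15 = 3.809269
R(3,2) = 3.809060 + (3.809060 − 3.812037)/15 = 3.808862
R(3,3) = (64·3.808862 − 3.809269) / 63 = 3.808856
(Column j=1 coincides with Simpson's rule on the same nodes.)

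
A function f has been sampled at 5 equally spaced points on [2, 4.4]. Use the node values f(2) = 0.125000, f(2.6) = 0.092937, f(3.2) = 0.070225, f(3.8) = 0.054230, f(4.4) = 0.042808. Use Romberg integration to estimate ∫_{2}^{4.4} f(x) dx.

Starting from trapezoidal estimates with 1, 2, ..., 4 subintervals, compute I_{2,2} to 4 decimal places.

0.1794

I_{0,0} (trapezoid, 1 panel, h=2.4000): 0.201370
I_{1,0} (trapezoid, 2 panels, h=1.2000): 0.184955
I_{2,0} (trapezoid, 4 panels, h=0.6000): 0.180778
I_{1,1} = 0.184955 + (0.184955 − 0.201370)/3 = 0.179483
I_{2,1} = 0.180778 + (0.180778 − 0.184955)/3 = 0.179386
I_{2,2} = 0.179386 + (0.179386 − 0.179483)/15 = 0.179380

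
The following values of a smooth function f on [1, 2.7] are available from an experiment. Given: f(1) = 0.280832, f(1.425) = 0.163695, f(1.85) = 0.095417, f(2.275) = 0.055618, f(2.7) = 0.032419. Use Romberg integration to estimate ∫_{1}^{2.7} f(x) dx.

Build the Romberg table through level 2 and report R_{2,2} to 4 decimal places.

R_{0,0} (trapezoid, 1 panel, h=1.7000): 0.266263
R_{1,0} (trapezoid, 2 panels, h=0.8500): 0.214236
R_{2,0} (trapezoid, 4 panels, h=0.4250): 0.200326
R_{1,1} = 0.214236 + (0.214236 − 0.266263)/3 = 0.196894
R_{2,1} = 0.200326 + (0.200326 − 0.214236)/3 = 0.195689
R_{2,2} = 0.195689 + (0.195689 − 0.196894)/15 = 0.195609

0.1956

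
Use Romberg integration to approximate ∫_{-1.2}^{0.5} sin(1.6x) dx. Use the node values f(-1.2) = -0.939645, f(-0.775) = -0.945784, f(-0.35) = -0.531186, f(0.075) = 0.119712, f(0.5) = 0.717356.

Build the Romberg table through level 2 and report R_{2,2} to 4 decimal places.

R_{0,0} (trapezoid, 1 panel, h=1.7000): -0.188946
R_{1,0} (trapezoid, 2 panels, h=0.8500): -0.545981
R_{2,0} (trapezoid, 4 panels, h=0.4250): -0.624071
R_{1,1} = -0.545981 + (-0.545981 − (-0.188946))/3 = -0.664993
R_{2,1} = -0.624071 + (-0.624071 − (-0.545981))/3 = -0.650101
R_{2,2} = -0.650101 + (-0.650101 − (-0.664993))/15 = -0.649108

-0.6491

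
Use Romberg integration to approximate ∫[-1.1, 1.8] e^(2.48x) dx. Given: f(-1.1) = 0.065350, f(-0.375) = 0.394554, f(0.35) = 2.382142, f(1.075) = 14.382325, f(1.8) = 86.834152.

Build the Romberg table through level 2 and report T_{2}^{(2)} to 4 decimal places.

35.7584

T_{0}^{(0)} (trapezoid, 1 panel, h=2.9000): 126.004278
T_{1}^{(0)} (trapezoid, 2 panels, h=1.4500): 66.456245
T_{2}^{(0)} (trapezoid, 4 panels, h=0.7250): 43.941360
T_{1}^{(1)} = 66.456245 + (66.456245 − 126.004278)/3 = 46.606901
T_{2}^{(1)} = 43.941360 + (43.941360 − 66.456245)/3 = 36.436398
T_{2}^{(2)} = 36.436398 + (36.436398 − 46.606901)/15 = 35.758364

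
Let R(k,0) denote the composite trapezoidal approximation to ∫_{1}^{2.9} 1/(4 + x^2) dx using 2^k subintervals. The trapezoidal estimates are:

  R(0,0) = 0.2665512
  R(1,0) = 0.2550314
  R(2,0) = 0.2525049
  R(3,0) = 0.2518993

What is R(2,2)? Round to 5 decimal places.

0.25169

Richardson extrapolation on the trapezoidal column (denominator 4−1=3):
R(1,1) = (4·0.2550314 − 0.2665512) / 3 = 0.2511915
R(2,1) = 0.2525049 + (0.2525049 − 0.2550314)/3 = 0.2516627
R(2,2) = 0.2516627 + (0.2516627 − 0.2511915)/15 = 0.2516941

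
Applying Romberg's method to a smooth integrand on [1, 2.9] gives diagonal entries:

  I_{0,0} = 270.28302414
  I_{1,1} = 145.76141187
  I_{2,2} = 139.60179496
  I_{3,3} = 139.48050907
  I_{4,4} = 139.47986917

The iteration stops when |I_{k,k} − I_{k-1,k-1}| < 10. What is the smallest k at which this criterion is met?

k = 2

|I_{1,1} − I_{0,0}| = 124.52161227 ≥ 10
|I_{2,2} − I_{1,1}| = 6.15961691 < 10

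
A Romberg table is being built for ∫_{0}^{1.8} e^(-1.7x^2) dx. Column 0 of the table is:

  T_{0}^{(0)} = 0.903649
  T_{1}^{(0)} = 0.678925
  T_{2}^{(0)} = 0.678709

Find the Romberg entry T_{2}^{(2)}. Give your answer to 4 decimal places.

0.6836

T_{1}^{(1)} = 0.678925 + (0.678925 − 0.903649)/3 = 0.604017
T_{2}^{(1)} = 0.678709 + (0.678709 − 0.678925)/3 = 0.678637
T_{2}^{(2)} = (16·0.678637 − 0.604017) / 15 = 0.683612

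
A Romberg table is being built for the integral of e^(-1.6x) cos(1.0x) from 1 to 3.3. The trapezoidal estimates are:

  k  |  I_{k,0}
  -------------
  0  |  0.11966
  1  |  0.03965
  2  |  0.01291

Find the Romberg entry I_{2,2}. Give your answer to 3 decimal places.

0.003

I_{1,1} = 0.03965 + (0.03965 − 0.11966)/3 = 0.01298
I_{2,1} = (4·0.01291 − 0.03965) / 3 = 0.00400
I_{2,2} = (16·0.00400 − 0.01298) / 15 = 0.00340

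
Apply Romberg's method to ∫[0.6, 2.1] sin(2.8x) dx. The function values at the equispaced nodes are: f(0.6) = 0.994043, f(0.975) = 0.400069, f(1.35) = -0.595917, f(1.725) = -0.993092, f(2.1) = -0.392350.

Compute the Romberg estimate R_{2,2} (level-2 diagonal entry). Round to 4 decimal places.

-0.3653

R_{0,0} (trapezoid, 1 panel, h=1.5000): 0.451270
R_{1,0} (trapezoid, 2 panels, h=0.7500): -0.221303
R_{2,0} (trapezoid, 4 panels, h=0.3750): -0.333035
R_{1,1} = -0.221303 + (-0.221303 − 0.451270)/3 = -0.445494
R_{2,1} = -0.333035 + (-0.333035 − (-0.221303))/3 = -0.370279
R_{2,2} = -0.370279 + (-0.370279 − (-0.445494))/15 = -0.365265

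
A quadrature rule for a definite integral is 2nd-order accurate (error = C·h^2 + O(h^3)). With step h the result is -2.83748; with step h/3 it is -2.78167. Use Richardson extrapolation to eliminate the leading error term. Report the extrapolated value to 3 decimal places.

The leading error scales as h^2; refining by a factor of 3 reduces it by 3^2 = 9.
Extrapolated value = (9·A(h/3) − A(h)) / (9 − 1)
= (9·(-2.78167) − (-2.83748)) / 8
= -22.19755 / 8 = -2.77469

-2.775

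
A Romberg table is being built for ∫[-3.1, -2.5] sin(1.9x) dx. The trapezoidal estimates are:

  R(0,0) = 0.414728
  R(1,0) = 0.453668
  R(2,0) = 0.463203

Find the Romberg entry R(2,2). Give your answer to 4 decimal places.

0.4664

Richardson extrapolation on the trapezoidal column (denominator 4−1=3):
R(1,1) = 0.453668 + (0.453668 − 0.414728)/3 = 0.466648
R(2,1) = 0.463203 + (0.463203 − 0.453668)/3 = 0.466381
R(2,2) = 0.466381 + (0.466381 − 0.466648)/15 = 0.466363
(Column j=1 coincides with Simpson's rule on the same nodes.)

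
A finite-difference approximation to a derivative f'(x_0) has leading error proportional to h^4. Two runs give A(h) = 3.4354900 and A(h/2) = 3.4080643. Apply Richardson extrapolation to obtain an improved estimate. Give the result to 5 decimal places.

3.40624

Extrapolated value = (16·A(h/2) − A(h)) / (16 − 1)
= (16·3.4080643 − 3.4354900) / 15
= 51.0935388 / 15 = 3.4062359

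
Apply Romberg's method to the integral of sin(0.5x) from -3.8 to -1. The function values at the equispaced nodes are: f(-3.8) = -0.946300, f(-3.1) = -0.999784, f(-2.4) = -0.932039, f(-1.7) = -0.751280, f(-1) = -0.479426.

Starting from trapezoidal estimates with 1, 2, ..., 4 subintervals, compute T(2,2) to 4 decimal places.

T(0,0) (trapezoid, 1 panel, h=2.8000): -1.996016
T(1,0) (trapezoid, 2 panels, h=1.4000): -2.302863
T(2,0) (trapezoid, 4 panels, h=0.7000): -2.377176
T(1,1) = -2.302863 + (-2.302863 − (-1.996016))/3 = -2.405145
T(2,1) = -2.377176 + (-2.377176 − (-2.302863))/3 = -2.401947
T(2,2) = -2.401947 + (-2.401947 − (-2.405145))/15 = -2.401734

-2.4017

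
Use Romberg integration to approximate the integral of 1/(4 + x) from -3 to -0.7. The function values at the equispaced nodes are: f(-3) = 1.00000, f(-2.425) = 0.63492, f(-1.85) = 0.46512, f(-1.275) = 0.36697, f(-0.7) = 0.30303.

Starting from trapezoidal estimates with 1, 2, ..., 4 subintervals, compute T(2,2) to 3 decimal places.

T(0,0) (trapezoid, 1 panel, h=2.3000): 1.49848
T(1,0) (trapezoid, 2 panels, h=1.1500): 1.28413
T(2,0) (trapezoid, 4 panels, h=0.5750): 1.21815
T(1,1) = 1.28413 + (1.28413 − 1.49848)/3 = 1.21268
T(2,1) = 1.21815 + (1.21815 − 1.28413)/3 = 1.19616
T(2,2) = 1.19616 + (1.19616 − 1.21268)/15 = 1.19506

1.195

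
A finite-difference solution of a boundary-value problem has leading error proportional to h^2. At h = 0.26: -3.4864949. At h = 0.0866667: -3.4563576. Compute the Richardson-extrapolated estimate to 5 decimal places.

Extrapolated value = (9·A(h/3) − A(h)) / (9 − 1)
= (9·(-3.4563576) − (-3.4864949)) / 8
= -27.6207235 / 8 = -3.4525904

-3.45259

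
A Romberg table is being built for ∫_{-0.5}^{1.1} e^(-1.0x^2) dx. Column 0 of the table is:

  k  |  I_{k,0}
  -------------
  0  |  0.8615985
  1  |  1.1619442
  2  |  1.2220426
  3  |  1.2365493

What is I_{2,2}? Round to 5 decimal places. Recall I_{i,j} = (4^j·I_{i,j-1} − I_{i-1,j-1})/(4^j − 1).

1.24074

I_{1,1} = 1.1619442 + (1.1619442 − 0.8615985)/3 = 1.2620594
I_{2,1} = 1.2220426 + (1.2220426 − 1.1619442)/3 = 1.2420754
I_{2,2} = (16·1.2420754 − 1.2620594) / 15 = 1.2407431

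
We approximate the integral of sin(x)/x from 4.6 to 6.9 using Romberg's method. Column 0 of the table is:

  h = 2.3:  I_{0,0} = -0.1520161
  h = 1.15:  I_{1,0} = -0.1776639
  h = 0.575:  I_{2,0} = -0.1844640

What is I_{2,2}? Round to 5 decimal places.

Richardson extrapolation on the trapezoidal column (denominator 4−1=3):
I_{1,1} = -0.1776639 + (-0.1776639 − (-0.1520161))/3 = -0.1862132
I_{2,1} = (4·(-0.1844640) − (-0.1776639)) / 3 = -0.1867307
I_{2,2} = -0.1867307 + (-0.1867307 − (-0.1862132))/15 = -0.1867652

-0.18677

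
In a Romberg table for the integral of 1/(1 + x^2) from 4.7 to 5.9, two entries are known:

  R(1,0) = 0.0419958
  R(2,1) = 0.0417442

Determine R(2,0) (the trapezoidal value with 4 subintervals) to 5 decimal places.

0.04181

From R(2,1) = (4·R(2,0) − R(1,0))/3, solve for R(2,0):
4·R(2,0) = 3·0.0417442 + 0.0419958 = 0.1672284
R(2,0) = 0.0418071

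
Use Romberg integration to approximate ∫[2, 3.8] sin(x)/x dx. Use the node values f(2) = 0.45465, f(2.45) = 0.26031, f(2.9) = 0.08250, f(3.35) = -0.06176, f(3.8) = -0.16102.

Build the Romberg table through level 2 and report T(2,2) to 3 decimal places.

0.188

T(0,0) (trapezoid, 1 panel, h=1.8000): 0.26427
T(1,0) (trapezoid, 2 panels, h=0.9000): 0.20638
T(2,0) (trapezoid, 4 panels, h=0.4500): 0.19254
T(1,1) = 0.20638 + (0.20638 − 0.26427)/3 = 0.18708
T(2,1) = 0.19254 + (0.19254 − 0.20638)/3 = 0.18793
T(2,2) = 0.18793 + (0.18793 − 0.18708)/15 = 0.18799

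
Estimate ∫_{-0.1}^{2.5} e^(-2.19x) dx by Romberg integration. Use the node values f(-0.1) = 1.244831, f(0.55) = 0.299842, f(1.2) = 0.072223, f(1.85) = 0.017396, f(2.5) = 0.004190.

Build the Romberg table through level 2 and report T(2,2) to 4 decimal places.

T(0,0) (trapezoid, 1 panel, h=2.6000): 1.623727
T(1,0) (trapezoid, 2 panels, h=1.3000): 0.905754
T(2,0) (trapezoid, 4 panels, h=0.6500): 0.659081
T(1,1) = 0.905754 + (0.905754 − 1.623727)/3 = 0.666430
T(2,1) = 0.659081 + (0.659081 − 0.905754)/3 = 0.576857
T(2,2) = 0.576857 + (0.576857 − 0.666430)/15 = 0.570885

0.5709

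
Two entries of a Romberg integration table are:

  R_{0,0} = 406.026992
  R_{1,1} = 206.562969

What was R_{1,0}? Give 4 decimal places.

From R_{1,1} = (4·R_{1,0} − R_{0,0})/3, solve for R_{1,0}:
4·R_{1,0} = 3·206.562969 + 406.026992 = 1025.715899
R_{1,0} = 256.428975

256.4290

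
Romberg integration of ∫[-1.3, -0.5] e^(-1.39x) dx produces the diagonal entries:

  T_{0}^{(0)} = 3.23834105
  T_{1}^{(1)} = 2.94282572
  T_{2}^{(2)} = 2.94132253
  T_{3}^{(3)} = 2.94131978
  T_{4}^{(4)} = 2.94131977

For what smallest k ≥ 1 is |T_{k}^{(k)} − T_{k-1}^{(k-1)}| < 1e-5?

k = 3

|T_{1}^{(1)} − T_{0}^{(0)}| = 0.29551533 ≥ 1e-5
|T_{2}^{(2)} − T_{1}^{(1)}| = 0.00150319 ≥ 1e-5
|T_{3}^{(3)} − T_{2}^{(2)}| = 0.00000275 < 1e-5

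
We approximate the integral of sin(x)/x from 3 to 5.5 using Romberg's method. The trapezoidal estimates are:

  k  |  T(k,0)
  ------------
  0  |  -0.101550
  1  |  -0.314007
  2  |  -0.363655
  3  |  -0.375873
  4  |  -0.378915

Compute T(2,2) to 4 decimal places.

T(1,1) = (4·(-0.314007) − (-0.101550)) / 3 = -0.384826
T(2,1) = -0.363655 + (-0.363655 − (-0.314007))/3 = -0.380204
T(2,2) = -0.380204 + (-0.380204 − (-0.384826))/15 = -0.379896

-0.3799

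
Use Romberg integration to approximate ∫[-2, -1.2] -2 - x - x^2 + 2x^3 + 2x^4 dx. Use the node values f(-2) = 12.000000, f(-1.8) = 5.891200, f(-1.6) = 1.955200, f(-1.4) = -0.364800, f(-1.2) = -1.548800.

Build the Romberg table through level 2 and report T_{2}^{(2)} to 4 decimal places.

2.4308

T_{0}^{(0)} (trapezoid, 1 panel, h=0.8000): 4.180480
T_{1}^{(0)} (trapezoid, 2 panels, h=0.4000): 2.872320
T_{2}^{(0)} (trapezoid, 4 panels, h=0.2000): 2.541440
T_{1}^{(1)} = 2.872320 + (2.872320 − 4.180480)/3 = 2.436267
T_{2}^{(1)} = 2.541440 + (2.541440 − 2.872320)/3 = 2.431147
T_{2}^{(2)} = 2.431147 + (2.431147 − 2.436267)/15 = 2.430806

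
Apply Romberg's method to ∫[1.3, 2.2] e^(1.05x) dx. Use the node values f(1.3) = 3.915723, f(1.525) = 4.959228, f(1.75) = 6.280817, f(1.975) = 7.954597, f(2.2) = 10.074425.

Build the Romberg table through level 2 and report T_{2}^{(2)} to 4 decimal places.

5.8654

T_{0}^{(0)} (trapezoid, 1 panel, h=0.9000): 6.295567
T_{1}^{(0)} (trapezoid, 2 panels, h=0.4500): 5.974151
T_{2}^{(0)} (trapezoid, 4 panels, h=0.2250): 5.892686
T_{1}^{(1)} = 5.974151 + (5.974151 − 6.295567)/3 = 5.867012
T_{2}^{(1)} = 5.892686 + (5.892686 − 5.974151)/3 = 5.865531
T_{2}^{(2)} = 5.865531 + (5.865531 − 5.867012)/15 = 5.865432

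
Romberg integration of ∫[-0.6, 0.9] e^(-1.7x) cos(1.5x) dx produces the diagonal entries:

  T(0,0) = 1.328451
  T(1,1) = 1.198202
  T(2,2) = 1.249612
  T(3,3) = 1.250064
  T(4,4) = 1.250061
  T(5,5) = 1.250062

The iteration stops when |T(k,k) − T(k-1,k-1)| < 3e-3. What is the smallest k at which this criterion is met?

k = 3

|T(1,1) − T(0,0)| = 0.130249 ≥ 3e-3
|T(2,2) − T(1,1)| = 0.051410 ≥ 3e-3
|T(3,3) − T(2,2)| = 0.000452 < 3e-3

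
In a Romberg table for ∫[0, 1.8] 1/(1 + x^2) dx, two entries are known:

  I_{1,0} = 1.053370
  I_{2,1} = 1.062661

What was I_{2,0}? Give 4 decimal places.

1.0603

From I_{2,1} = (4·I_{2,0} − I_{1,0})/3, solve for I_{2,0}:
4·I_{2,0} = 3·1.062661 + 1.053370 = 4.241353
I_{2,0} = 1.060338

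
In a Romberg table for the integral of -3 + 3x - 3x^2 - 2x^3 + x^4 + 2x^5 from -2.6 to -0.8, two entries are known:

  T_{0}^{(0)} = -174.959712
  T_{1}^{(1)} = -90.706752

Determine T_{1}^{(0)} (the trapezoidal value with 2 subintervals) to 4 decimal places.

-111.7700

From T_{1}^{(1)} = (4·T_{1}^{(0)} − T_{0}^{(0)})/3, solve for T_{1}^{(0)}:
4·T_{1}^{(0)} = 3·(-90.706752) + (-174.959712) = -447.079968
T_{1}^{(0)} = -111.769992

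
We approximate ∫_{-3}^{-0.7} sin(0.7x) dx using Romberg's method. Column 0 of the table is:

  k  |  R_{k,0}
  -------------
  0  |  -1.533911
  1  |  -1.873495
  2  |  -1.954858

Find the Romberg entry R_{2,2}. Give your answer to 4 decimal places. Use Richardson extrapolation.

Richardson extrapolation on the trapezoidal column (denominator 4−1=3):
R_{1,1} = -1.873495 + (-1.873495 − (-1.533911))/3 = -1.986690
R_{2,1} = -1.954858 + (-1.954858 − (-1.873495))/3 = -1.981979
R_{2,2} = (16·(-1.981979) − (-1.986690)) / 15 = -1.981665
(Column j=1 coincides with Simpson's rule on the same nodes.)

-1.9817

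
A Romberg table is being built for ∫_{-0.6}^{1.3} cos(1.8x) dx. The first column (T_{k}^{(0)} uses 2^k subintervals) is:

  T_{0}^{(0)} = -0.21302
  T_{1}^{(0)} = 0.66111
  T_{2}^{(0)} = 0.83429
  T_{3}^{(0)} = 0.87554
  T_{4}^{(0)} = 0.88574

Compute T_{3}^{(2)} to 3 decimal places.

T_{2}^{(1)} = 0.83429 + (0.83429 − 0.66111)/3 = 0.89202
T_{3}^{(1)} = (4·0.87554 − 0.83429) / 3 = 0.88929
T_{3}^{(2)} = (16·0.88929 − 0.89202) / 15 = 0.88911

0.889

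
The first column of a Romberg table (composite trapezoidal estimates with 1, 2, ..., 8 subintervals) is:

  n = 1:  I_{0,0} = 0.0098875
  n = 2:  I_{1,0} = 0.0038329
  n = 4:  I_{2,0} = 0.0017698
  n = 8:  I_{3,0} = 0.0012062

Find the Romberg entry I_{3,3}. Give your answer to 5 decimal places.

0.00101

Richardson extrapolation on the trapezoidal column (denominator 4−1=3):
I_{1,1} = (4·0.0038329 − 0.0098875) / 3 = 0.0018147
I_{2,1} = (4·0.0017698 − 0.0038329) / 3 = 0.0010821
I_{3,1} = (4·0.0012062 − 0.0017698) / 3 = 0.0010183
I_{2,2} = 0.0010821 + (0.0010821 − 0.0018147)/15 = 0.0010333
I_{3,2} = (16·0.0010183 − 0.0010821) / 15 = 0.0010140
I_{3,3} = (64·0.0010140 − 0.0010333) / 63 = 0.0010137
(Column j=1 coincides with Simpson's rule on the same nodes.)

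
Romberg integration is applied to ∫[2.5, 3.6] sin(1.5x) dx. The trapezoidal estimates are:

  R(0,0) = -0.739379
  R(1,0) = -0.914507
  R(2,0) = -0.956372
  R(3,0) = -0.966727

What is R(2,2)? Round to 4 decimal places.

-0.9702

R(1,1) = (4·(-0.914507) − (-0.739379)) / 3 = -0.972883
R(2,1) = (4·(-0.956372) − (-0.914507)) / 3 = -0.970327
R(2,2) = (16·(-0.970327) − (-0.972883)) / 15 = -0.970157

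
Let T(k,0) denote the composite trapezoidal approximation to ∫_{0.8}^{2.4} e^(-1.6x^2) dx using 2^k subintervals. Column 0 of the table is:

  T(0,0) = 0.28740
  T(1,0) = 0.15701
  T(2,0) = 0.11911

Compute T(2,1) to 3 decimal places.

0.106

T(2,1) = 0.11911 + (0.11911 − 0.15701)/3 = 0.10648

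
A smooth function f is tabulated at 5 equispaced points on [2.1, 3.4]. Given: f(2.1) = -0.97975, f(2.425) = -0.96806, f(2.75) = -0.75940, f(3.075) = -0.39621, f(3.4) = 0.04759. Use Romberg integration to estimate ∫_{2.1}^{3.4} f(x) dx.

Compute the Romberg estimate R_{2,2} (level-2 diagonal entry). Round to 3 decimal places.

-0.856

R_{0,0} (trapezoid, 1 panel, h=1.3000): -0.60590
R_{1,0} (trapezoid, 2 panels, h=0.6500): -0.79656
R_{2,0} (trapezoid, 4 panels, h=0.3250): -0.84167
R_{1,1} = -0.79656 + (-0.79656 − (-0.60590))/3 = -0.86011
R_{2,1} = -0.84167 + (-0.84167 − (-0.79656))/3 = -0.85671
R_{2,2} = -0.85671 + (-0.85671 − (-0.86011))/15 = -0.85648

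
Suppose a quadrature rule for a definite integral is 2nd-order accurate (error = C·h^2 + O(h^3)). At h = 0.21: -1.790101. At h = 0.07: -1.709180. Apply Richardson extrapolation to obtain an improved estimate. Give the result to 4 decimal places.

-1.6991

The leading error scales as h^2; refining by a factor of 3 reduces it by 3^2 = 9.
Extrapolated value = (9·A(h/3) − A(h)) / (9 − 1)
= (9·(-1.709180) − (-1.790101)) / 8
= -13.592519 / 8 = -1.699065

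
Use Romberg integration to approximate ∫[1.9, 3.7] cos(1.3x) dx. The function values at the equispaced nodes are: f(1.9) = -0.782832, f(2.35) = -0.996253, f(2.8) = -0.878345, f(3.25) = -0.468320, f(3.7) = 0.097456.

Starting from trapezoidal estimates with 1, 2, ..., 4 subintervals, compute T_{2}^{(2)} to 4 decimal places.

T_{0}^{(0)} (trapezoid, 1 panel, h=1.8000): -0.616838
T_{1}^{(0)} (trapezoid, 2 panels, h=0.9000): -1.098930
T_{2}^{(0)} (trapezoid, 4 panels, h=0.4500): -1.208523
T_{1}^{(1)} = -1.098930 + (-1.098930 − (-0.616838))/3 = -1.259627
T_{2}^{(1)} = -1.208523 + (-1.208523 − (-1.098930))/3 = -1.245054
T_{2}^{(2)} = -1.245054 + (-1.245054 − (-1.259627))/15 = -1.244082

-1.2441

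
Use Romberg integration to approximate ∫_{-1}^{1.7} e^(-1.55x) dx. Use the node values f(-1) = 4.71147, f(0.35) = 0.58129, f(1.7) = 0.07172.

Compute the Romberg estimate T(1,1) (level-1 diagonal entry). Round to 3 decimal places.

3.199

T(0,0) (trapezoid, 1 panel, h=2.7000): 6.45731
T(1,0) (trapezoid, 2 panels, h=1.3500): 4.01339
T(1,1) = 4.01339 + (4.01339 − 6.45731)/3 = 3.19875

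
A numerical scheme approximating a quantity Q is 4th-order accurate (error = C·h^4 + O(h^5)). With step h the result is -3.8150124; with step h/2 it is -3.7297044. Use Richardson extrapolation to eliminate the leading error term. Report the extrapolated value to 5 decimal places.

-3.72402

The leading error scales as h^4; refining by a factor of 2 reduces it by 2^4 = 16.
Extrapolated value = (16·A(h/2) − A(h)) / (16 − 1)
= (16·(-3.7297044) − (-3.8150124)) / 15
= -55.8602580 / 15 = -3.7240172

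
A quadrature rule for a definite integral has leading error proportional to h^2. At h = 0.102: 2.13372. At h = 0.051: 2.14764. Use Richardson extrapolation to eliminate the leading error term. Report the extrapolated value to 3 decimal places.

The leading error scales as h^2; refining by a factor of 2 reduces it by 2^2 = 4.
Extrapolated value = (4·A(h/2) − A(h)) / (4 − 1)
= (4·2.14764 − 2.13372) / 3
= 6.45684 / 3 = 2.15228

2.152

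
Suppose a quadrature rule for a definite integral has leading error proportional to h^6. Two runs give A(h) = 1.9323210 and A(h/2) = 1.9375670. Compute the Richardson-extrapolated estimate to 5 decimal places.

The leading error scales as h^6; refining by a factor of 2 reduces it by 2^6 = 64.
Extrapolated value = (64·A(h/2) − A(h)) / (64 − 1)
= (64·1.9375670 − 1.9323210) / 63
= 122.0719670 / 63 = 1.9376503

1.93765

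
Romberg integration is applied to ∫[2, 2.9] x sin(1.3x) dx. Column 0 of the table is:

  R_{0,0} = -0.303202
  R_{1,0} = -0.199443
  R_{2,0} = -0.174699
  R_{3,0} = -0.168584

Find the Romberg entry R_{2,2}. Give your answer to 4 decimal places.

-0.1666

R_{1,1} = -0.199443 + (-0.199443 − (-0.303202))/3 = -0.164857
R_{2,1} = (4·(-0.174699) − (-0.199443)) / 3 = -0.166451
R_{2,2} = (16·(-0.166451) − (-0.164857)) / 15 = -0.166557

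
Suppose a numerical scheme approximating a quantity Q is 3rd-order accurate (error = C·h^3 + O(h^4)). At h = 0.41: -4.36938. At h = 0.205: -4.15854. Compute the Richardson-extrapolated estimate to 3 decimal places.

Extrapolated value = (8·A(h/2) − A(h)) / (8 − 1)
= (8·(-4.15854) − (-4.36938)) / 7
= -28.89894 / 7 = -4.12842

-4.128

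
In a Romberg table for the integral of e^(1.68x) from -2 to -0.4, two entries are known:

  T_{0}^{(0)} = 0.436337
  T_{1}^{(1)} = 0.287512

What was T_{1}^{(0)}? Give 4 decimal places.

From T_{1}^{(1)} = (4·T_{1}^{(0)} − T_{0}^{(0)})/3, solve for T_{1}^{(0)}:
4·T_{1}^{(0)} = 3·0.287512 + 0.436337 = 1.298873
T_{1}^{(0)} = 0.324718

0.3247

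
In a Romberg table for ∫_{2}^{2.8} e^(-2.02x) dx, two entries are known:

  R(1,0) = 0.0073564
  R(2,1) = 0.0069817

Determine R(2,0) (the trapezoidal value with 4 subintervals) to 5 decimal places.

0.00708

From R(2,1) = (4·R(2,0) − R(1,0))/3, solve for R(2,0):
4·R(2,0) = 3·0.0069817 + 0.0073564 = 0.0283015
R(2,0) = 0.0070754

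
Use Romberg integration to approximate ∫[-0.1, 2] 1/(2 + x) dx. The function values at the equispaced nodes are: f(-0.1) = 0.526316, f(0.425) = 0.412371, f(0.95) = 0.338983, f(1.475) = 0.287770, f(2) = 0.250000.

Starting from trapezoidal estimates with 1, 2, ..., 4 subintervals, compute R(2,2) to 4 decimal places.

0.7445

R(0,0) (trapezoid, 1 panel, h=2.1000): 0.815132
R(1,0) (trapezoid, 2 panels, h=1.0500): 0.763498
R(2,0) (trapezoid, 4 panels, h=0.5250): 0.749323
R(1,1) = 0.763498 + (0.763498 − 0.815132)/3 = 0.746287
R(2,1) = 0.749323 + (0.749323 − 0.763498)/3 = 0.744598
R(2,2) = 0.744598 + (0.744598 − 0.746287)/15 = 0.744485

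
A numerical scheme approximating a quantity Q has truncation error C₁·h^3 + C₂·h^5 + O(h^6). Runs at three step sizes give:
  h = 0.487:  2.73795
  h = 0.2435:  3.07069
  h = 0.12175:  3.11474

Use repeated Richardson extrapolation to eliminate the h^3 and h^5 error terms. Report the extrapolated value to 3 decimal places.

3.121

First eliminate the h^3 term (factor 2^3 = 8):
  B₁ = (8·3.07069 − 2.73795)/7 = 3.11822
  B₂ = (8·3.11474 − 3.07069)/7 = 3.12103
Then eliminate the h^5 term (factor 2^5 = 32):
  (32·3.12103 − 3.11822)/31 = 3.12112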